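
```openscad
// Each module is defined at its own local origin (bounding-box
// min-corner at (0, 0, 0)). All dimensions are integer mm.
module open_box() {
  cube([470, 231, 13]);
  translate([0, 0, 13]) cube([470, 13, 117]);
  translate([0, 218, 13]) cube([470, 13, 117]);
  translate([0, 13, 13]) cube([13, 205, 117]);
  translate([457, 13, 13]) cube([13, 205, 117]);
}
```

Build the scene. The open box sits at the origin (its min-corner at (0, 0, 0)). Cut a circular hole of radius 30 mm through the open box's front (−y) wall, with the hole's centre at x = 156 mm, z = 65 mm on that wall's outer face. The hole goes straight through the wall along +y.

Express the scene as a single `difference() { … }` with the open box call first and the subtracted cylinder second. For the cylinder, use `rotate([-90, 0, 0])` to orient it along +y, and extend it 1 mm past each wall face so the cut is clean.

difference() {
  open_box();
  translate([156, -1, 65]) rotate([-90, 0, 0]) cylinder(h = 15, r = 30);
}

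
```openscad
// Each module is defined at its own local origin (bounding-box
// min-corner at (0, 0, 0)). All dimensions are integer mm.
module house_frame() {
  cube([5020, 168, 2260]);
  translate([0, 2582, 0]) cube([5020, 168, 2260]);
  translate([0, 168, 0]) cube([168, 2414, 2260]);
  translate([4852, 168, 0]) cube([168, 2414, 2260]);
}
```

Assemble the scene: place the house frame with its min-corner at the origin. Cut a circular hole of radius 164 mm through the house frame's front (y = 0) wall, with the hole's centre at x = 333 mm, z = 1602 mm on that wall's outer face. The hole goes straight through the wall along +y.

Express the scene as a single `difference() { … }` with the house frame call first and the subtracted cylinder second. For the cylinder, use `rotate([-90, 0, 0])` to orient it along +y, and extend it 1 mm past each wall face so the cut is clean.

difference() {
  house_frame();
  translate([333, -1, 1602]) rotate([-90, 0, 0]) cylinder(h = 170, r = 164);
}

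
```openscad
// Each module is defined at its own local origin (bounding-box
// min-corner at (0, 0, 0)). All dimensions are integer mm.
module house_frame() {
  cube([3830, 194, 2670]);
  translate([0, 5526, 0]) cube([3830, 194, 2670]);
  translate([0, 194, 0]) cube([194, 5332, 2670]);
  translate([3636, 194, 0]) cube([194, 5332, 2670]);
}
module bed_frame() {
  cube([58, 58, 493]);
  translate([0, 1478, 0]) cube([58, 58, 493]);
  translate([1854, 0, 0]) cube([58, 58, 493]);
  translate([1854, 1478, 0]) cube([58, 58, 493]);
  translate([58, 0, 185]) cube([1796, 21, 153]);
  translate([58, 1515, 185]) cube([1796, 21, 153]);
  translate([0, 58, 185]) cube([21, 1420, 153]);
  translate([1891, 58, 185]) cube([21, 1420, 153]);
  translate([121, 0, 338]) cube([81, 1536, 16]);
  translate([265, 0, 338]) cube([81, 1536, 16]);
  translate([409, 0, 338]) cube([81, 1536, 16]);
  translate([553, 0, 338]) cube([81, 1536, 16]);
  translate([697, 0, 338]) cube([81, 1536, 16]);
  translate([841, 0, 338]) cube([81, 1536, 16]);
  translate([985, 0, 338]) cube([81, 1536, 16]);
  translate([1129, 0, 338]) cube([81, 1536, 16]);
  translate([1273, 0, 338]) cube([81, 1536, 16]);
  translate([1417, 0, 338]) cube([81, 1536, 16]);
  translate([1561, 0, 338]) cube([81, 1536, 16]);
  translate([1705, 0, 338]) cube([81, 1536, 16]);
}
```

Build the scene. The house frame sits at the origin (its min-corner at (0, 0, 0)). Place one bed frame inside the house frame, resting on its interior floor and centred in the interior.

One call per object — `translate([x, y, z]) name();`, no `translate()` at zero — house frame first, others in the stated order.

house_frame();
translate([959, 2092, 0]) bed_frame();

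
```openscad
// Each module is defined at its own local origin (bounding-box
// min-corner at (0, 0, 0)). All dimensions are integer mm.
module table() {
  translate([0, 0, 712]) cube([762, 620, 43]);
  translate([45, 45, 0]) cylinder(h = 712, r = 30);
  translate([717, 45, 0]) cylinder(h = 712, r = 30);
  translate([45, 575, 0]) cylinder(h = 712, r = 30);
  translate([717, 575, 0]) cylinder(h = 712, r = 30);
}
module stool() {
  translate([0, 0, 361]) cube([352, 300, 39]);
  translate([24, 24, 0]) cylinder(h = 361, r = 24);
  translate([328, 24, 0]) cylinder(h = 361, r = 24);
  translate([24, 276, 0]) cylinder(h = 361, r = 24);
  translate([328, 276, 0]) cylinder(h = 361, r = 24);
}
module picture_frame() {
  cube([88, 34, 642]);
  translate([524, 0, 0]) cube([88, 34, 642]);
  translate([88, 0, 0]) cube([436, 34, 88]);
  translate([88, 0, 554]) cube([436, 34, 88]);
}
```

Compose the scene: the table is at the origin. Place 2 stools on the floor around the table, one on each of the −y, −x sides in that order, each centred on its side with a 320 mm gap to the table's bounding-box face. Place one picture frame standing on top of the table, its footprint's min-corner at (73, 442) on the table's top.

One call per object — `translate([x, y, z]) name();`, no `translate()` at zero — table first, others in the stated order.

table();
translate([205, -620, 0]) stool();
translate([-672, 160, 0]) stool();
translate([73, 442, 755]) picture_frame();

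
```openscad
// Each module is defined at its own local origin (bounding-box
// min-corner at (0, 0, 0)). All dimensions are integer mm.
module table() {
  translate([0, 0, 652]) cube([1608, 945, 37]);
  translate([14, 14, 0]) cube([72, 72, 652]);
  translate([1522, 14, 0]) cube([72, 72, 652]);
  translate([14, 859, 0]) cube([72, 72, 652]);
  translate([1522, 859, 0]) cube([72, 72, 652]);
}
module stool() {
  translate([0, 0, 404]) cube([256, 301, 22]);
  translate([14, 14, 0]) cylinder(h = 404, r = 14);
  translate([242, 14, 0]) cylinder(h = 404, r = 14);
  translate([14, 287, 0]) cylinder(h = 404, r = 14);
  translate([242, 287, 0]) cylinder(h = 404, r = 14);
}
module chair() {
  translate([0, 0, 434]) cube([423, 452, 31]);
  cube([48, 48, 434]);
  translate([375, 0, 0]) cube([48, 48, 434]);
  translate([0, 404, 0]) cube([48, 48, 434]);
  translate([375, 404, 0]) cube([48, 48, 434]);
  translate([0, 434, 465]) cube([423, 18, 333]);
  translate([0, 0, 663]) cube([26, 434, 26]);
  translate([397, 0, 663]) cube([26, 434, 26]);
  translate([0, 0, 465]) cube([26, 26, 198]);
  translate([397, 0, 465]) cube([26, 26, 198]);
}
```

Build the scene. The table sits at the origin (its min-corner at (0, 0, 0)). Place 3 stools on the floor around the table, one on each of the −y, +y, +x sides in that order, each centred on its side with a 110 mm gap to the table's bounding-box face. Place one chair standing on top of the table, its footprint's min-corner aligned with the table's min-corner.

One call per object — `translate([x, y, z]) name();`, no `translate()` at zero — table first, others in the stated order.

table();
translate([676, -411, 0]) stool();
translate([676, 1055, 0]) stool();
translate([1718, 322, 0]) stool();
translate([0, 0, 689]) chair();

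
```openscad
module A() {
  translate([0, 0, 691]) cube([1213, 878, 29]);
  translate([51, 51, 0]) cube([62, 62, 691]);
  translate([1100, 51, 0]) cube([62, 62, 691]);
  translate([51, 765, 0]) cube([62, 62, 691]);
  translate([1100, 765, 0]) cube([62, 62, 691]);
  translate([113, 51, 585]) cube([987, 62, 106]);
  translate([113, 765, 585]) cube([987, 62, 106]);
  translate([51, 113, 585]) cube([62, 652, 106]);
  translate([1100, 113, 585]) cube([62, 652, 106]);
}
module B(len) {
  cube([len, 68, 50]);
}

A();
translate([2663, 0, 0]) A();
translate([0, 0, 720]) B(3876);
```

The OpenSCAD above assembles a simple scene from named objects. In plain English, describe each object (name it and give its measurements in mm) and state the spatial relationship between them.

A is a rectangular dining table. The top is 1213×878×29 mm with its upper surface at z = 720 mm. It stands on four 62×62 mm square legs, each inset 51 mm from the nearest pair of top edges, running from the floor to the underside of the top. Four apron rails, 62 mm thick and 106 mm tall, run between adjacent legs with their top edges flush with the underside of the top and their outer faces flush with the legs' outer faces.

B is a rectangular beam 3876 mm long (x), 68 mm deep (y), 50 mm thick (z).

The beam spans the tops of two tables placed 1450 mm apart, resting at z = 720 mm.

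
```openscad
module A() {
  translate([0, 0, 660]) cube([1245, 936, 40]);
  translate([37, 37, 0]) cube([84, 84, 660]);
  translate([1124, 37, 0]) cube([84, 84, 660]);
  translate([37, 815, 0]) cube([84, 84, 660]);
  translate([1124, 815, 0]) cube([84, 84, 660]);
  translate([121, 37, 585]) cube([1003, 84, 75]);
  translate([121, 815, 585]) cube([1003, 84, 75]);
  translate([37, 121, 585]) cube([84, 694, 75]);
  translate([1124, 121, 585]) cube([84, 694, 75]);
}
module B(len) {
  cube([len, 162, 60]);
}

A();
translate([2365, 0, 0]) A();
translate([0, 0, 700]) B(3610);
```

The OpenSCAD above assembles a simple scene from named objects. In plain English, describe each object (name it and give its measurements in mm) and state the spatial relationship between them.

A is a rectangular dining table. The top is 1245×936×40 mm with its upper surface at z = 700 mm. It stands on four 84×84 mm square legs, each inset 37 mm from the nearest pair of top edges, running from the floor to the underside of the top. Four apron rails, 84 mm thick and 75 mm tall, run between adjacent legs with their top edges flush with the underside of the top and their outer faces flush with the legs' outer faces.

B is a rectangular beam 3610 mm long (x), 162 mm deep (y), 60 mm thick (z).

The beam spans the tops of two tables placed 1120 mm apart, resting at z = 700 mm.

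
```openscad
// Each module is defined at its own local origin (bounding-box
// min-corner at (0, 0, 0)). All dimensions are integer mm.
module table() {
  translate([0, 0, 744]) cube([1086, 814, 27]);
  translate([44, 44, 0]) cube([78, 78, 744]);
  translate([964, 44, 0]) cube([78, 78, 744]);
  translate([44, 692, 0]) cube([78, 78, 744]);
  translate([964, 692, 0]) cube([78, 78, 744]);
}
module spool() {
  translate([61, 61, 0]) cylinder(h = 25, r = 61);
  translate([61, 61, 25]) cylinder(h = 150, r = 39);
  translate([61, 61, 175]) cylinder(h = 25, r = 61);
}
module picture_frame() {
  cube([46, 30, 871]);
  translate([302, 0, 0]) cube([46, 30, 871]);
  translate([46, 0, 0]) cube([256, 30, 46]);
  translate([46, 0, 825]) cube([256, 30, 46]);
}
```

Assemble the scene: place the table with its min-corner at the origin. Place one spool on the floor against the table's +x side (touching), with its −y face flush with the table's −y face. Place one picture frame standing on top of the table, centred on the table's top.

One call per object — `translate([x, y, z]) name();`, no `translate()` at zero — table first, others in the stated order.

table();
translate([1086, 0, 0]) spool();
translate([369, 392, 771]) picture_frame();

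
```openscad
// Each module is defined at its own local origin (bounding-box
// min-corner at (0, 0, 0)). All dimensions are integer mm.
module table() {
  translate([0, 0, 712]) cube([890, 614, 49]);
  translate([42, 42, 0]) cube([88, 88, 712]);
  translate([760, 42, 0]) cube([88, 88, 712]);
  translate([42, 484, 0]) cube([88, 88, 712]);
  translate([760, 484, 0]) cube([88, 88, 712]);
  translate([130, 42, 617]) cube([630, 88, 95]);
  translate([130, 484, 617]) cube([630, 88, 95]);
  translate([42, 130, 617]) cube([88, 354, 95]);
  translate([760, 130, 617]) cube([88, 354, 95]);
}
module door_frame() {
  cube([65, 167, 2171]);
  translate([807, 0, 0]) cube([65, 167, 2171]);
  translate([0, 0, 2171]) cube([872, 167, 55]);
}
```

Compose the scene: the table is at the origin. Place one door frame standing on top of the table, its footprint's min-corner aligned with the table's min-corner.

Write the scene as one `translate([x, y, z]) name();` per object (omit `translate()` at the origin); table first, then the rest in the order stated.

table();
translate([0, 0, 761]) door_frame();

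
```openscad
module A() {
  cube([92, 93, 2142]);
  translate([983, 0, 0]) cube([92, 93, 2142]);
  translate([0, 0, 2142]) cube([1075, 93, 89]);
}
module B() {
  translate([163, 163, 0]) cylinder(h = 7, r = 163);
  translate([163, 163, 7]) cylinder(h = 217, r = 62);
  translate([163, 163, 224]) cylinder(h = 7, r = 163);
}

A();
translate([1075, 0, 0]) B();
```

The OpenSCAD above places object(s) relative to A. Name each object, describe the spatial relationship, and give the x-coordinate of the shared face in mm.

The door frame's +x face and the spool's −x face are both at x = 1075 mm.

A is a door frame. B is a spool. The spool is against the door frame's +x side, with their −y faces flush. The x-coordinate of the shared face is 1075 mm.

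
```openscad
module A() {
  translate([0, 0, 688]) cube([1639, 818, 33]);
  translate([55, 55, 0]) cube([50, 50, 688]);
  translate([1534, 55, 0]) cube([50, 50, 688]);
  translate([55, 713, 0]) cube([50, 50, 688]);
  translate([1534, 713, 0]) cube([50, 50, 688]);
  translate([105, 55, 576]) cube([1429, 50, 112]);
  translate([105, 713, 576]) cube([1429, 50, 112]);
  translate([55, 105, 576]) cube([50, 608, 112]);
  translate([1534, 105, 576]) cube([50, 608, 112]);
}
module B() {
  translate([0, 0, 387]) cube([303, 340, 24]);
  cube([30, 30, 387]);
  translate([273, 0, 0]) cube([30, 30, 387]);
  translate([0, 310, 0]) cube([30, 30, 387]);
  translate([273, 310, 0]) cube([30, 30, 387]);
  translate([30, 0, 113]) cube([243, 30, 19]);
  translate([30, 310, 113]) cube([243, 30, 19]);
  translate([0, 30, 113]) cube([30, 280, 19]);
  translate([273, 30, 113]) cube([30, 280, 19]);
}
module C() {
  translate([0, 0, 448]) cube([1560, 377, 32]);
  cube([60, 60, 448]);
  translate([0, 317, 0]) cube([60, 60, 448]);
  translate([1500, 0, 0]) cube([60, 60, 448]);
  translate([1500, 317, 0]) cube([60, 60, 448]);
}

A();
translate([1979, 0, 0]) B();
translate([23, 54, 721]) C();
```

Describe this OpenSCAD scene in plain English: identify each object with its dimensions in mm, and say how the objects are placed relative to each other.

A is a table: top 1639 mm (x) × 818 mm (y), 33 mm thick, upper face at z = 721 mm, on four 50×50 mm square legs, each inset 55 mm from the nearest pair of top edges, running from z = 0 to the bottom of the top. Four apron rails, 50 mm thick and 112 mm tall, run between adjacent legs with their top edges flush with the underside of the top and their outer faces flush with the legs' outer faces.

B is a simple wooden stool: a rectangular seat 303 mm (x) by 340 mm (y), 24 mm thick, top face at z = 411 mm, on four square legs, each 30×30 mm in cross-section. The legs rest on z = 0, each flush with a corner of the seat. Four stretchers, 30 mm wide and 19 mm tall, connect adjacent legs with their undersides at z = 113 mm, each running between the inner faces of the legs it joins and aligned with the legs' outer faces on the other axis.

C is a long wooden bench with a 1560 mm (x) × 377 mm (y) seat, 32 mm thick, its top surface 480 mm above the floor. Four 60 mm square legs at the seat corners, flush with the edges, run from z = 0 to the seat underside.

The stool is on the floor beside the table on its +x side. The bench is on top of the table.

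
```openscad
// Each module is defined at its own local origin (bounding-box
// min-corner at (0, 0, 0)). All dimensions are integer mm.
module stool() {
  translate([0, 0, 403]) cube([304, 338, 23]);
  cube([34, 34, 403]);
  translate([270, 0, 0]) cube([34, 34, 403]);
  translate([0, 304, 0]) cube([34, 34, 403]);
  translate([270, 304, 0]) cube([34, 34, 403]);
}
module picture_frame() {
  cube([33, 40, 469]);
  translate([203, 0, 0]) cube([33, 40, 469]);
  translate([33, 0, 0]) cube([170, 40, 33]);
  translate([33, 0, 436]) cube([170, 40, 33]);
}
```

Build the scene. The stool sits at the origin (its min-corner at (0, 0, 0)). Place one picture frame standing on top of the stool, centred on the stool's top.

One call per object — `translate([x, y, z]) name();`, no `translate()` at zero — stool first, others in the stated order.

stool();
translate([34, 149, 426]) picture_frame();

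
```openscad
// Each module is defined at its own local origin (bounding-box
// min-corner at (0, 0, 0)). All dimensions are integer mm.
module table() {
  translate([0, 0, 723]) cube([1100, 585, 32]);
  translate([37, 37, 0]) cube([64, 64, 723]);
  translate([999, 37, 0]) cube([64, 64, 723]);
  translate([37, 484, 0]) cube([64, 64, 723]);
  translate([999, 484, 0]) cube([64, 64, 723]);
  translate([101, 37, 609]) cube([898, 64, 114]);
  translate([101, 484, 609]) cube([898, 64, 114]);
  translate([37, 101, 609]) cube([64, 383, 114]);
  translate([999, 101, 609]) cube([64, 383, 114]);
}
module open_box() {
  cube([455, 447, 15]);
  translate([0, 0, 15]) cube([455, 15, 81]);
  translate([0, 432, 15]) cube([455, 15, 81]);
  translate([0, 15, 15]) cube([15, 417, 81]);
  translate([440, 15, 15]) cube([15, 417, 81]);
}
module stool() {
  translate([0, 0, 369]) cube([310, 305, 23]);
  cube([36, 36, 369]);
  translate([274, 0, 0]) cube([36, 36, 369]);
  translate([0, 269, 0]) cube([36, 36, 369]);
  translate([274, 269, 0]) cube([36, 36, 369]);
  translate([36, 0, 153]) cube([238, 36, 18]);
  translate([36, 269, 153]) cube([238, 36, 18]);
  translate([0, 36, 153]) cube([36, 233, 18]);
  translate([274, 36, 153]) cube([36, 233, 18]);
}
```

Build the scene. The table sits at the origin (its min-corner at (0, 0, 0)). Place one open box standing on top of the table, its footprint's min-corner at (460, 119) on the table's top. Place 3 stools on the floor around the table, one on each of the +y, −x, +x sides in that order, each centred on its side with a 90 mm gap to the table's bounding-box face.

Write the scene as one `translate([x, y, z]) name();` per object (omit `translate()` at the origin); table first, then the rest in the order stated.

table();
translate([460, 119, 755]) open_box();
translate([395, 675, 0]) stool();
translate([-400, 140, 0]) stool();
translate([1190, 140, 0]) stool();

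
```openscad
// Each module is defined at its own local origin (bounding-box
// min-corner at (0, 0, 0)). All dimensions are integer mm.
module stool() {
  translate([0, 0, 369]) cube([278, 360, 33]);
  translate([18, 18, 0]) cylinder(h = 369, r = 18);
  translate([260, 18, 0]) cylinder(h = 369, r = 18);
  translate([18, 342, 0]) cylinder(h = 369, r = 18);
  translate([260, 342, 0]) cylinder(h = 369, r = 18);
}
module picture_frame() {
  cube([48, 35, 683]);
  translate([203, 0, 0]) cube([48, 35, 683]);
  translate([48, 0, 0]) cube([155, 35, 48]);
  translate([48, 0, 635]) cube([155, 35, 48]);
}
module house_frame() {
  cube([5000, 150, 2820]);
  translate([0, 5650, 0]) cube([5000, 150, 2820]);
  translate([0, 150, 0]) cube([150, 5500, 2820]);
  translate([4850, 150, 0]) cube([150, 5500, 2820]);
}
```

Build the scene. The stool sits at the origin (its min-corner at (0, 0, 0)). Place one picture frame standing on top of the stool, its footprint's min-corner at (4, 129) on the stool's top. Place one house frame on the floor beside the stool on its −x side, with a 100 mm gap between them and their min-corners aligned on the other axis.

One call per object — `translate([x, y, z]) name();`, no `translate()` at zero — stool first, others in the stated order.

stool();
translate([4, 129, 402]) picture_frame();
translate([-5100, 0, 0]) house_frame();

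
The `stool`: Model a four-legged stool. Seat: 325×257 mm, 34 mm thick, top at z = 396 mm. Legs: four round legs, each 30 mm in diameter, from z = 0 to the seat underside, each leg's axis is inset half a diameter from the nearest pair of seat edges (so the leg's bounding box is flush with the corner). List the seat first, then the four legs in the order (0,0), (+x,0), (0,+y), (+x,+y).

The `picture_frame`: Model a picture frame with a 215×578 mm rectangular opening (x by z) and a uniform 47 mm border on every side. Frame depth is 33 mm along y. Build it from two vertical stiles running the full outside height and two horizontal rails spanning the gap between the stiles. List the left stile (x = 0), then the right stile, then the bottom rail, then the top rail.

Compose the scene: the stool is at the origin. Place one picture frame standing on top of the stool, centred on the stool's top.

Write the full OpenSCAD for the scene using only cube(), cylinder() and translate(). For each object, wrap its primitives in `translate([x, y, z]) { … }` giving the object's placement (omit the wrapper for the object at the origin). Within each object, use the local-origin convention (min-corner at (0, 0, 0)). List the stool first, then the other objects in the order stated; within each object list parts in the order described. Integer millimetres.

translate([0, 0, 362]) cube([325, 257, 34]);
translate([15, 15, 0]) cylinder(h = 362, r = 15);
translate([310, 15, 0]) cylinder(h = 362, r = 15);
translate([15, 242, 0]) cylinder(h = 362, r = 15);
translate([310, 242, 0]) cylinder(h = 362, r = 15);
translate([8, 112, 396]) {
  cube([47, 33, 672]);
  translate([262, 0, 0]) cube([47, 33, 672]);
  translate([47, 0, 0]) cube([215, 33, 47]);
  translate([47, 0, 625]) cube([215, 33, 47]);
}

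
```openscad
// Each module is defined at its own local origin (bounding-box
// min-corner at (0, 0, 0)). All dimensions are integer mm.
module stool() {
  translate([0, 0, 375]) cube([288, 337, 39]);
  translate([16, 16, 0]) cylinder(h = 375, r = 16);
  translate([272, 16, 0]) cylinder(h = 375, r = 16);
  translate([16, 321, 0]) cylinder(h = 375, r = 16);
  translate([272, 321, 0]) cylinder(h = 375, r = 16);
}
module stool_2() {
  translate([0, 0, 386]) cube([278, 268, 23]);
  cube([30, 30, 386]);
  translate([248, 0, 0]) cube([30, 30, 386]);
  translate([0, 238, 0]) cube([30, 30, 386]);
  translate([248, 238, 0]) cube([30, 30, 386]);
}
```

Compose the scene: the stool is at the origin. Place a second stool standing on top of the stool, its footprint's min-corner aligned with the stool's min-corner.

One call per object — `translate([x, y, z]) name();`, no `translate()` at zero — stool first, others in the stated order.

stool();
translate([0, 0, 414]) stool_2();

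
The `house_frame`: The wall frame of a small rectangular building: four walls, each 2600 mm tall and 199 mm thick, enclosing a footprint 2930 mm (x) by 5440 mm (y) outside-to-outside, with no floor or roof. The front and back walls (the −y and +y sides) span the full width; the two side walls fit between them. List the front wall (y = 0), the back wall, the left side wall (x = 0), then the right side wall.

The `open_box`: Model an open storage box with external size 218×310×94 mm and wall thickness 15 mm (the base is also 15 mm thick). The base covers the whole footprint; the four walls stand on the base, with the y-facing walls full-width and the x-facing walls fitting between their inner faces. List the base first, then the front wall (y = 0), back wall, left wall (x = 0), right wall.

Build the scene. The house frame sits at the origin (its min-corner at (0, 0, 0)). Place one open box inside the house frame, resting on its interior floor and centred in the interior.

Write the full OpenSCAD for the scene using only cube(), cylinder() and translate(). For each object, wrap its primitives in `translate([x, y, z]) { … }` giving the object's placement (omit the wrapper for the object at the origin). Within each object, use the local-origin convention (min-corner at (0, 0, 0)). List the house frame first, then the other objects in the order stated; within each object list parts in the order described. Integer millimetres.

cube([2930, 199, 2600]);
translate([0, 5241, 0]) cube([2930, 199, 2600]);
translate([0, 199, 0]) cube([199, 5042, 2600]);
translate([2731, 199, 0]) cube([199, 5042, 2600]);
translate([1356, 2565, 0]) {
  cube([218, 310, 15]);
  translate([0, 0, 15]) cube([218, 15, 79]);
  translate([0, 295, 15]) cube([218, 15, 79]);
  translate([0, 15, 15]) cube([15, 280, 79]);
  translate([203, 15, 15]) cube([15, 280, 79]);
}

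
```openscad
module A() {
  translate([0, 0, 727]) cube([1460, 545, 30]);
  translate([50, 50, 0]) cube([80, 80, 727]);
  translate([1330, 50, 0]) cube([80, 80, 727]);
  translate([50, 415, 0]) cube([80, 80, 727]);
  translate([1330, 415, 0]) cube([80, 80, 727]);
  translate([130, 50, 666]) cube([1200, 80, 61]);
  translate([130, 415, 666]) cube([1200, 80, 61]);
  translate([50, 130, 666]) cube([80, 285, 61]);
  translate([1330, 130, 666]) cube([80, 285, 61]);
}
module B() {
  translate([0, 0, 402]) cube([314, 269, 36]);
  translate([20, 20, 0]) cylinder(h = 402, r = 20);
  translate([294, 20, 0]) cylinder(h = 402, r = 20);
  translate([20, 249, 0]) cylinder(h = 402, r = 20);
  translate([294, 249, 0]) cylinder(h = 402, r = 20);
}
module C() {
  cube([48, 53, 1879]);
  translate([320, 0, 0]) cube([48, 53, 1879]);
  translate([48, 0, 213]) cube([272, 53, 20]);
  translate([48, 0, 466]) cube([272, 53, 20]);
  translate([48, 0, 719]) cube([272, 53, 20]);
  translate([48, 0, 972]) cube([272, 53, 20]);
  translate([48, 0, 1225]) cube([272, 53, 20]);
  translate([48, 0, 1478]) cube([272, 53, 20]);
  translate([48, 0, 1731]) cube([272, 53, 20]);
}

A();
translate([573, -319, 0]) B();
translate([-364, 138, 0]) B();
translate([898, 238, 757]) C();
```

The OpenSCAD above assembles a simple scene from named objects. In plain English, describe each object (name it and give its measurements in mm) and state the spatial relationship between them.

A is a table: top 1460 mm (x) × 545 mm (y), 30 mm thick, upper face at z = 757 mm, on four 80×80 mm square legs, each inset 50 mm from the nearest pair of top edges, running from z = 0 to the bottom of the top. Four apron rails, 80 mm thick and 61 mm tall, run between adjacent legs with their top edges flush with the underside of the top and their outer faces flush with the legs' outer faces.

B is a four-legged stool. The seat is 314×269 mm, 36 mm thick, top at z = 438 mm. It stands on four round legs, each 40 mm in diameter, from z = 0 to the seat underside, each leg's axis is inset half a diameter from the nearest pair of seat edges (so the leg's bounding box is flush with the corner).

C is a wooden ladder with two side rails of 48×53 mm section and 1879 mm height, set 368 mm apart overall. Between them run 7 rectangular rungs (53 mm deep, 20 mm thick), front faces flush with the rails' −y face. The bottom of the first rung is 213 mm above the floor and each subsequent rung is 253 mm higher than the one below.

Two stools sit around the table at the −y, −x sides. The ladder is on top of the table.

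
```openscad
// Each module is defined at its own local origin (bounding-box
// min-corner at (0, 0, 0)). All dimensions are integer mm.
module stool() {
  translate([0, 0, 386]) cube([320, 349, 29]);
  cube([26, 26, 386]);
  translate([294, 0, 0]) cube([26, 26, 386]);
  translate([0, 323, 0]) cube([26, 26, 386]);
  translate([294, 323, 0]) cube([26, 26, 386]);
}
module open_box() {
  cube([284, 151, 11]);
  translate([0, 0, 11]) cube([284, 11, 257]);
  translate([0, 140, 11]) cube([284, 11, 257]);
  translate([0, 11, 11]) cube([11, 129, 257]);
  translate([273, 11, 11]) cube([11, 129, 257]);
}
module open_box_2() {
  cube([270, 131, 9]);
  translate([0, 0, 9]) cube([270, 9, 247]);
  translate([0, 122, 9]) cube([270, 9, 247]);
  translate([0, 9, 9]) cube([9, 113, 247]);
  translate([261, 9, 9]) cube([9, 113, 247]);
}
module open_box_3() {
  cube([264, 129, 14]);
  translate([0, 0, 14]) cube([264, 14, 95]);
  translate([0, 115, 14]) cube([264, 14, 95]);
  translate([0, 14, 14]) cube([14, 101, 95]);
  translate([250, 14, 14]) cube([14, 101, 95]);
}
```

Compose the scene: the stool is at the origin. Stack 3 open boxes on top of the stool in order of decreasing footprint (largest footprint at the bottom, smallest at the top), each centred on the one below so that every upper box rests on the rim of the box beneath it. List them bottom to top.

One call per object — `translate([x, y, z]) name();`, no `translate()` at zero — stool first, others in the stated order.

stool();
translate([18, 99, 415]) open_box();
translate([25, 109, 683]) open_box_2();
translate([28, 110, 939]) open_box_3();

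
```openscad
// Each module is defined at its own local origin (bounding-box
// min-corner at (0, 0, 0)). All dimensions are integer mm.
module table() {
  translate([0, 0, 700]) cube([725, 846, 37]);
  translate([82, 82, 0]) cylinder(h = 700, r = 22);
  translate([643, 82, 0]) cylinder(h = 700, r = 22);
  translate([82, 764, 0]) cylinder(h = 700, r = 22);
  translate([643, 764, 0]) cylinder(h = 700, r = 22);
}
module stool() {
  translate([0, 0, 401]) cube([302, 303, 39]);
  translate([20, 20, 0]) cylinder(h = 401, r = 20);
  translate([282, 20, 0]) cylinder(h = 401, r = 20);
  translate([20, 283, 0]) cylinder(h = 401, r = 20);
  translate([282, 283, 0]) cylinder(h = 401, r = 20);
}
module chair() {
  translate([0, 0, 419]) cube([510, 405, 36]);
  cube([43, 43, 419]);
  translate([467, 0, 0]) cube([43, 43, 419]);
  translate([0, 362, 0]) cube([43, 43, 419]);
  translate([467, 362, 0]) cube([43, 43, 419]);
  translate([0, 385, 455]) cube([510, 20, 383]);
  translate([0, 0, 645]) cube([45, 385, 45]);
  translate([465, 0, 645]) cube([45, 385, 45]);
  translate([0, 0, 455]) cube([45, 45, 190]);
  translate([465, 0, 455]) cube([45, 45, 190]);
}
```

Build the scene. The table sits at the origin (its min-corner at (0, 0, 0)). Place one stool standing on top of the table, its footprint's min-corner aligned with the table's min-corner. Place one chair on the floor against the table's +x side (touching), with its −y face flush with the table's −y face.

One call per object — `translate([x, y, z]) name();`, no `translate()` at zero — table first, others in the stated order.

table();
translate([0, 0, 737]) stool();
translate([725, 0, 0]) chair();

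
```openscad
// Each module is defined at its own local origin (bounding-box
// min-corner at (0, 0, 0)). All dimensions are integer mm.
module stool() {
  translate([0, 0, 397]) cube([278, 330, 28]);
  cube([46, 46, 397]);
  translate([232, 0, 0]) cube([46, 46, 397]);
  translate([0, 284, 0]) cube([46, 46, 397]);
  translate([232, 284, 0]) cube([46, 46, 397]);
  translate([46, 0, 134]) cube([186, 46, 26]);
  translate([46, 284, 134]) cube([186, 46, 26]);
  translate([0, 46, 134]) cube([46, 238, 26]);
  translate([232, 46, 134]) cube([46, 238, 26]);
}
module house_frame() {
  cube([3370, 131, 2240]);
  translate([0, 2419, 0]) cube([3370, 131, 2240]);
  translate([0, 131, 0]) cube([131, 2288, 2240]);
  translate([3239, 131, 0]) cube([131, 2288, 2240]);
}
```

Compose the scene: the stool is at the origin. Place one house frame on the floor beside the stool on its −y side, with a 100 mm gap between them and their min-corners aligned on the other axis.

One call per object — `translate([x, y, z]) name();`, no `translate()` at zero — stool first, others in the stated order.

stool();
translate([0, -2650, 0]) house_frame();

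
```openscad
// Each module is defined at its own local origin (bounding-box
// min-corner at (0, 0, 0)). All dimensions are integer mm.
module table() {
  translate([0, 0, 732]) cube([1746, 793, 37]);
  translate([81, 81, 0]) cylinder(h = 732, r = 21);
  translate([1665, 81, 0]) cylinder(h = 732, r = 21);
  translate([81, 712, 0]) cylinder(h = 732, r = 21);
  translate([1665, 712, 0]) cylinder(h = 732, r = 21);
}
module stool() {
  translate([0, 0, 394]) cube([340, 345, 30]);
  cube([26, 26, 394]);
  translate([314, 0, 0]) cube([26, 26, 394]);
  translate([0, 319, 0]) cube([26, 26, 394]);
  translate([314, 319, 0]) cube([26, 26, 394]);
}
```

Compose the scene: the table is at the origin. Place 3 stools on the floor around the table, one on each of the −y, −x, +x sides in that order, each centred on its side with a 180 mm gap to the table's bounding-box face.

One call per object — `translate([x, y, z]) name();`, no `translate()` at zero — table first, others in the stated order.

table();
translate([703, -525, 0]) stool();
translate([-520, 224, 0]) stool();
translate([1926, 224, 0]) stool();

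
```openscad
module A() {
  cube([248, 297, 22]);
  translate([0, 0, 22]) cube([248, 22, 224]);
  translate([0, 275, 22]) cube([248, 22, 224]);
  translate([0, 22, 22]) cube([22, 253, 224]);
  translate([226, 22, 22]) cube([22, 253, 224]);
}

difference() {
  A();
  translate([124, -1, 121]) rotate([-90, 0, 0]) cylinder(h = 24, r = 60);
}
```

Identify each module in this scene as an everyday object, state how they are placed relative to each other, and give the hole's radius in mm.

The subtracted cylinder has r = 60 mm.

A is an open box. The open box has a circular hole through its front wall. The hole's radius is 60 mm.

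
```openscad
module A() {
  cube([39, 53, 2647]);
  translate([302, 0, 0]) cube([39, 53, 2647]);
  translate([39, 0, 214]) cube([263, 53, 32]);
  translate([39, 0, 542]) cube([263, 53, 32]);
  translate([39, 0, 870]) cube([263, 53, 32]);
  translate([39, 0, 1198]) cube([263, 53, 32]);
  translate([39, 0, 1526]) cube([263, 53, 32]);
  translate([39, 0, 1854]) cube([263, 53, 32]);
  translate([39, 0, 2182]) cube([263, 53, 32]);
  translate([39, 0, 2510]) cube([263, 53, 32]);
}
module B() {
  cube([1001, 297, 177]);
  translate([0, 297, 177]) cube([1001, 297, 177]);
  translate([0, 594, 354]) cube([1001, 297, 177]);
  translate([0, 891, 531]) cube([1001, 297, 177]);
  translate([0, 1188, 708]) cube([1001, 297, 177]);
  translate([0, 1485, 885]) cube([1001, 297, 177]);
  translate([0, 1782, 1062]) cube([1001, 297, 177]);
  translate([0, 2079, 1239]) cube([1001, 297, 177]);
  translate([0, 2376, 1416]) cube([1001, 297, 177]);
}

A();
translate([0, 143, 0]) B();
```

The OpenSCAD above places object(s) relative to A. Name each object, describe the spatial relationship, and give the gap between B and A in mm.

A is a ladder. B is a staircase. The staircase is on the floor beside the ladder on its +y side. The gap between the staircase and the ladder is 90 mm.

The staircase's nearest face is 90 mm from the ladder's +y face.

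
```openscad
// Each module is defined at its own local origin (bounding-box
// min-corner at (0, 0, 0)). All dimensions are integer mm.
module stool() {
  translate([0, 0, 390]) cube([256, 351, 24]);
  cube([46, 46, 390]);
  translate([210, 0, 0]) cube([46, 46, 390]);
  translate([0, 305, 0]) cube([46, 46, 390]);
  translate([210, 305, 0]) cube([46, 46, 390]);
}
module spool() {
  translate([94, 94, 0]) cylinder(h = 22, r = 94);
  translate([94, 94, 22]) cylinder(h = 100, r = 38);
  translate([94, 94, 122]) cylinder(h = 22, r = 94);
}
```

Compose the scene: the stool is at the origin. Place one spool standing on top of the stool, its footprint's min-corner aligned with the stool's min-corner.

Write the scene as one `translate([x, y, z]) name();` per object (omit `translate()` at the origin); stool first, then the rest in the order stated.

stool();
translate([0, 0, 414]) spool();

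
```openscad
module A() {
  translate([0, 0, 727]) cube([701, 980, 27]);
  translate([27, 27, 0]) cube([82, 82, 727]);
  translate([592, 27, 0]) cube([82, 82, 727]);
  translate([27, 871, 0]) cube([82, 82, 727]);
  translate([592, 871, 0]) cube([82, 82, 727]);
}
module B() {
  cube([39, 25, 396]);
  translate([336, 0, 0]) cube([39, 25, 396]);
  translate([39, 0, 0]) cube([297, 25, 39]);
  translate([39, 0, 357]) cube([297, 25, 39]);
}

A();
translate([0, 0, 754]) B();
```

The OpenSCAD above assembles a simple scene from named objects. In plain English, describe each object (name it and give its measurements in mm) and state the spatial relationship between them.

A is a table with a 701×980 mm rectangular top, 27 mm thick, top surface at z = 754 mm, supported by four 82×82 mm square legs, each inset 27 mm from the nearest pair of top edges, running from the floor.

B is a rectangular picture frame lying in the x–z plane (depth along y). The opening is 297 mm wide (x) by 318 mm tall (z), surrounded by a border 39 mm wide on all four sides. The frame is 25 mm deep and is made of two full-height vertical stiles with two horizontal rails fitted between them.

The picture frame is on top of the table.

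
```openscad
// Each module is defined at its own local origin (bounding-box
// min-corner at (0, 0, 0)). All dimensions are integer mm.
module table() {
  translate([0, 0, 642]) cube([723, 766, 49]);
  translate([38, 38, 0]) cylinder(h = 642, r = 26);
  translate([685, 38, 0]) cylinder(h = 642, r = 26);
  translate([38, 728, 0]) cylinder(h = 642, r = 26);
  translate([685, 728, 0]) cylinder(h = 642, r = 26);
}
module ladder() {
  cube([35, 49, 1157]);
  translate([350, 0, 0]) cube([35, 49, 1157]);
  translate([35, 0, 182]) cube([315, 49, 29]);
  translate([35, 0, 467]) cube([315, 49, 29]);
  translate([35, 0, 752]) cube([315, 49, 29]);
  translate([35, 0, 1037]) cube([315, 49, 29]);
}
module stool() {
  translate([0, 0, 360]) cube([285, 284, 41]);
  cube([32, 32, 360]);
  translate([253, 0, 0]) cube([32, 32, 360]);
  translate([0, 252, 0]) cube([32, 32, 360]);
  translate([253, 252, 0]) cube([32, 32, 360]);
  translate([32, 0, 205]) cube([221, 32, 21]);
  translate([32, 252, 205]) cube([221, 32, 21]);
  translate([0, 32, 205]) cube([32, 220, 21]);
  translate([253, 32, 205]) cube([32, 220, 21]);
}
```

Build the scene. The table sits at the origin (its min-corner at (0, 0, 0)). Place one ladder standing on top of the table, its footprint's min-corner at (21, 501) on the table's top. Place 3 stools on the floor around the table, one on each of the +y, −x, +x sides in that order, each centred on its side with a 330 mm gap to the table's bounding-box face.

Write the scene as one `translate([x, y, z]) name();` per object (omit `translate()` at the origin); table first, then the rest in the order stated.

table();
translate([21, 501, 691]) ladder();
translate([219, 1096, 0]) stool();
translate([-615, 241, 0]) stool();
translate([1053, 241, 0]) stool();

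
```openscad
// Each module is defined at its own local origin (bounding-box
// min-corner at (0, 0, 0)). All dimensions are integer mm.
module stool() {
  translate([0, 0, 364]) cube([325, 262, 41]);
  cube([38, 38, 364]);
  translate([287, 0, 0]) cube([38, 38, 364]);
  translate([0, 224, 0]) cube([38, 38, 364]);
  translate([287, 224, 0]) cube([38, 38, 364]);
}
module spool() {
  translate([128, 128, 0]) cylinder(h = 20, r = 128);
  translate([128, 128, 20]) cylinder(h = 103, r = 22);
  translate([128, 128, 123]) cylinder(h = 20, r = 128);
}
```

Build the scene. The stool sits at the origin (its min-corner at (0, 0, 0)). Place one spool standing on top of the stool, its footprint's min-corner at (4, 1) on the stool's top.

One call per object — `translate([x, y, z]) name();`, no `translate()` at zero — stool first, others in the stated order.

stool();
translate([4, 1, 405]) spool();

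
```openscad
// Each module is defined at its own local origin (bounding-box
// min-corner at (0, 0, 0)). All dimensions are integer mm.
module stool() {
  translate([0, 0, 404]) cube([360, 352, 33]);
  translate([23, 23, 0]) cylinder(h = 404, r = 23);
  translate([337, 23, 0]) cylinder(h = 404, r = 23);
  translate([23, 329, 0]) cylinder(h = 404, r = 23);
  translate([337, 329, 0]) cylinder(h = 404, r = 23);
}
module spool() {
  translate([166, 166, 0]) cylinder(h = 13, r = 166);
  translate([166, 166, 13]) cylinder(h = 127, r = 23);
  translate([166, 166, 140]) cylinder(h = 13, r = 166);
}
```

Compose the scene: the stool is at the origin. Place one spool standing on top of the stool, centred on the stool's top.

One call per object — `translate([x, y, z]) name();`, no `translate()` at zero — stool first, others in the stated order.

stool();
translate([14, 10, 437]) spool();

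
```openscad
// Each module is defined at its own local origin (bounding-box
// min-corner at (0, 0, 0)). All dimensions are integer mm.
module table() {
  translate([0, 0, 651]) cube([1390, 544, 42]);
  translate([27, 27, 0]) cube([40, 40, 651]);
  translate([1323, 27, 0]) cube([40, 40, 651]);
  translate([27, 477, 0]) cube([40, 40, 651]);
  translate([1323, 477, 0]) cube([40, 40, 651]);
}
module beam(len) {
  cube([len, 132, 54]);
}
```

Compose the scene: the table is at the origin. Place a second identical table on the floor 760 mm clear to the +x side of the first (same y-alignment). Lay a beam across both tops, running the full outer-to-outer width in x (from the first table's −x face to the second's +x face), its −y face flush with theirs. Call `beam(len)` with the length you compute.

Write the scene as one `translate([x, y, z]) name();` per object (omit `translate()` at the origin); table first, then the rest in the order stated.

table();
translate([2150, 0, 0]) table();
translate([0, 0, 693]) beam(3540);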